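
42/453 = 14/151=0.09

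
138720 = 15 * 9248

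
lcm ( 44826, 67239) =134478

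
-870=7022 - 7892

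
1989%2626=1989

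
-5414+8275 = 2861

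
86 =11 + 75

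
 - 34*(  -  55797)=1897098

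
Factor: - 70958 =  - 2^1*17^1*2087^1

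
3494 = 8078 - 4584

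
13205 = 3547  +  9658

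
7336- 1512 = 5824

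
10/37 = 10/37=0.27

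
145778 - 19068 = 126710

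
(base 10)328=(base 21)FD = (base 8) 510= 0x148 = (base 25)d3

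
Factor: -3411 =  - 3^2*379^1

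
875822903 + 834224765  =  1710047668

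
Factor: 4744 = 2^3*593^1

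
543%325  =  218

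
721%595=126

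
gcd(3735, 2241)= 747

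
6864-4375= 2489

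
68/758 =34/379 =0.09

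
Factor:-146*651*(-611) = 58073106=2^1*3^1  *  7^1*13^1*31^1*47^1*73^1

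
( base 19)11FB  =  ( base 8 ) 16534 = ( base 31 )7PE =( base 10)7516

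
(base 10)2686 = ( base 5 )41221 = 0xa7e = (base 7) 10555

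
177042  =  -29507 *(  -  6 )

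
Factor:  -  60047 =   -  13^1*31^1*149^1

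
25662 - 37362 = -11700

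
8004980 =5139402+2865578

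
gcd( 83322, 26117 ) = 1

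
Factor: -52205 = -5^1*53^1*197^1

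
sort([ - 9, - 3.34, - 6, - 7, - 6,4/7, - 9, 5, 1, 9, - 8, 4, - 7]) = [-9, - 9, - 8, - 7, - 7,-6, -6, - 3.34,4/7,1,4,5,9 ] 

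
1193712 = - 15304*(-78 ) 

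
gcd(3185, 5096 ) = 637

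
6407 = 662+5745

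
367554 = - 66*( - 5569 ) 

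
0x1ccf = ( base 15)22ba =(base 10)7375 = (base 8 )16317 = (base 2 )1110011001111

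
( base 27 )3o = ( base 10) 105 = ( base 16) 69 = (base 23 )4d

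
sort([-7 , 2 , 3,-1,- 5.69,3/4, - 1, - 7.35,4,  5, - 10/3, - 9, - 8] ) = [-9, - 8, - 7.35, - 7 , - 5.69, - 10/3, - 1 ,-1,3/4, 2 , 3,4, 5] 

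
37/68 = 37/68 = 0.54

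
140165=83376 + 56789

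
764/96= 7 + 23/24= 7.96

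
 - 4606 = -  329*14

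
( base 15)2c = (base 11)39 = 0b101010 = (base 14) 30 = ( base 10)42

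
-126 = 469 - 595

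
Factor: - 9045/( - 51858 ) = 2^( - 1)*3^1 * 5^1 * 43^( - 1) = 15/86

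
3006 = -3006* ( - 1 ) 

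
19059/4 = 4764 +3/4= 4764.75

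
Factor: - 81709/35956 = - 2^(-2) * 89^( - 1)*809^1 = -809/356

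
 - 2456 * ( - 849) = 2085144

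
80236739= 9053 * 8863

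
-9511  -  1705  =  -11216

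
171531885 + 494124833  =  665656718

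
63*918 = 57834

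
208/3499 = 208/3499 = 0.06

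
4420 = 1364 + 3056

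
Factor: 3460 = 2^2*5^1*173^1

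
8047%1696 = 1263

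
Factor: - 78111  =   - 3^3 * 11^1*263^1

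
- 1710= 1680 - 3390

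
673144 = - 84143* (- 8) 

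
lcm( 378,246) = 15498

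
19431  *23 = 446913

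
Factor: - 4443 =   -  3^1*1481^1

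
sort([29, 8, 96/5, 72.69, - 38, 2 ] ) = [ - 38,  2,8, 96/5 , 29 , 72.69]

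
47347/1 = 47347 =47347.00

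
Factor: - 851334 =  - 2^1*3^1*11^1*12899^1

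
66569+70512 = 137081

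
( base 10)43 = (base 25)1I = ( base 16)2B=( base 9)47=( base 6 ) 111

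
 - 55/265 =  - 11/53 = -0.21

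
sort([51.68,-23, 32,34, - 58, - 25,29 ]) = [ - 58, - 25, - 23,29,  32,34,51.68] 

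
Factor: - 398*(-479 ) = 190642 = 2^1*199^1 * 479^1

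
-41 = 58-99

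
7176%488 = 344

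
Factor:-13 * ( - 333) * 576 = 2^6*3^4*13^1  *  37^1 = 2493504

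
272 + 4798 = 5070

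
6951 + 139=7090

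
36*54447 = 1960092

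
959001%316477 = 9570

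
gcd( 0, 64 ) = 64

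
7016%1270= 666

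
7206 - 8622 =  - 1416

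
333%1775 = 333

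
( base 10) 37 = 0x25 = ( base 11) 34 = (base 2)100101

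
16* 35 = 560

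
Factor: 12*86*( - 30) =  -  30960= - 2^4*3^2 * 5^1* 43^1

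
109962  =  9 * 12218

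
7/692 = 7/692 = 0.01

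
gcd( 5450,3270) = 1090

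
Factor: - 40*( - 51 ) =2040 = 2^3*3^1*5^1*17^1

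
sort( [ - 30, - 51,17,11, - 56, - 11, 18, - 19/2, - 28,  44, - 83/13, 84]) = [ - 56,  -  51, - 30,  -  28, - 11,-19/2, -83/13, 11 , 17,18,44, 84]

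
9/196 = 9/196  =  0.05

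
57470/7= 8210 = 8210.00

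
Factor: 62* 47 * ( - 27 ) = - 2^1 * 3^3 * 31^1*47^1=   - 78678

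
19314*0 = 0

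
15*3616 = 54240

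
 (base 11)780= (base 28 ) 15b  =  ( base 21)22B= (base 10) 935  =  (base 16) 3a7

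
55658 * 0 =0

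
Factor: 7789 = 7789^1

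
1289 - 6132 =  - 4843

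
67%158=67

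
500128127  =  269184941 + 230943186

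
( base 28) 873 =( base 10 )6471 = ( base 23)c58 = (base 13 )2C3A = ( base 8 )14507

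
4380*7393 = 32381340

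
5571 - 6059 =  - 488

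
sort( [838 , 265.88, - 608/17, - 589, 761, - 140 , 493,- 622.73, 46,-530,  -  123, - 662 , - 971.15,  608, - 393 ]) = [ - 971.15, -662, - 622.73 , - 589 , - 530, - 393, - 140,  -  123 , - 608/17, 46,265.88, 493, 608,  761 , 838]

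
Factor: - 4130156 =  -2^2*23^1*44893^1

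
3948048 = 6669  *592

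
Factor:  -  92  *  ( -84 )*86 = 2^5*3^1*7^1*23^1 *43^1  =  664608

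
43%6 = 1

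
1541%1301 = 240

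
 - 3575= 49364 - 52939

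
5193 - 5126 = 67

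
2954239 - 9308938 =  - 6354699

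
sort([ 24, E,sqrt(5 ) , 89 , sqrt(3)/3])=[ sqrt ( 3 ) /3, sqrt( 5),E,  24,89]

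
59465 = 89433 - 29968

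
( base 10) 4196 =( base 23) 7la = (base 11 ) 3175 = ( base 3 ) 12202102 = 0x1064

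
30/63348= 5/10558 = 0.00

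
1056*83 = 87648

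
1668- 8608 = -6940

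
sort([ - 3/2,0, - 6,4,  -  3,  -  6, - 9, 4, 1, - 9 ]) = [ - 9, - 9, - 6, - 6, - 3, - 3/2,  0,1,4,4 ]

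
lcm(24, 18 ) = 72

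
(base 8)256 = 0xae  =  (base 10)174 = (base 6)450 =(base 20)8E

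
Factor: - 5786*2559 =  - 14806374 = - 2^1*3^1 * 11^1 * 263^1 * 853^1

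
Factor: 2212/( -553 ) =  - 2^2 = -4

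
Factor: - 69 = -3^1*23^1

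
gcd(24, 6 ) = 6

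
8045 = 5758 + 2287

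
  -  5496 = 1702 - 7198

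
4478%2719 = 1759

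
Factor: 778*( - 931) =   -  724318 = - 2^1 * 7^2*19^1*389^1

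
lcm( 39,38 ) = 1482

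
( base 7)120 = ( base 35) 1S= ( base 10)63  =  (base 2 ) 111111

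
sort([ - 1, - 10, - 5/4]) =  [ - 10,-5/4, - 1 ]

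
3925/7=560 + 5/7 = 560.71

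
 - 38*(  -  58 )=2204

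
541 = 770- 229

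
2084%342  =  32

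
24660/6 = 4110 = 4110.00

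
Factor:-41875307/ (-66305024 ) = 2^( - 10 ) * 73^(-1)*101^1*887^( - 1)*414607^1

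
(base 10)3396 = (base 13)1713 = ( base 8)6504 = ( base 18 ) a8c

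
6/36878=3/18439 = 0.00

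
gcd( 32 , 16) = 16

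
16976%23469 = 16976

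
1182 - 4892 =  - 3710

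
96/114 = 16/19  =  0.84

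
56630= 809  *70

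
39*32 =1248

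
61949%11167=6114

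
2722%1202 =318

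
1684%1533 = 151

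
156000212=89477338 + 66522874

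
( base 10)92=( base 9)112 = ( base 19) 4G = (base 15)62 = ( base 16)5c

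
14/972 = 7/486 = 0.01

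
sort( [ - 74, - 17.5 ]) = [ - 74, - 17.5] 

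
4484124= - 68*(-65943 ) 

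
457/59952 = 457/59952 = 0.01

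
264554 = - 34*(  -  7781 )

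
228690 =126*1815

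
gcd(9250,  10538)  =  2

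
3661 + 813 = 4474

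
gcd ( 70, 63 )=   7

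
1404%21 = 18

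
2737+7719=10456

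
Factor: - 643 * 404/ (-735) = 259772/735 = 2^2*3^ ( - 1)*5^( - 1)*7^( - 2 )*101^1*643^1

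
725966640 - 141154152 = 584812488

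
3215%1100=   1015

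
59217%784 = 417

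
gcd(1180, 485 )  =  5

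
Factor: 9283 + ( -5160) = 4123 = 7^1*19^1*31^1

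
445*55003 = 24476335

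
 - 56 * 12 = - 672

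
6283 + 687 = 6970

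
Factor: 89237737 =19^1 * 4696723^1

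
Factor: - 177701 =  - 17^1 *10453^1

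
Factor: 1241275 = 5^2*7^1*41^1 * 173^1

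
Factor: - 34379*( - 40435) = 5^1*31^1*1109^1 * 8087^1=1390114865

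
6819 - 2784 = 4035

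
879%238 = 165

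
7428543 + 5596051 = 13024594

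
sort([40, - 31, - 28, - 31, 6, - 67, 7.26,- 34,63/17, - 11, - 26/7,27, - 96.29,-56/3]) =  [ - 96.29,-67, - 34, - 31, - 31, - 28, - 56/3, - 11, - 26/7,63/17,6, 7.26,27,40]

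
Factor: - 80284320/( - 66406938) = 13380720/11067823 = 2^4*3^1* 5^1*13^( - 1 )*19^( - 1 )*127^1*439^1*44809^( - 1) 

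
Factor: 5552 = 2^4 * 347^1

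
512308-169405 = 342903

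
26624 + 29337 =55961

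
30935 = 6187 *5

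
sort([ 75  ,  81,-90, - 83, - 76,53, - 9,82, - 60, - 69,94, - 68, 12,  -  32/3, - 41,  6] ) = [ - 90, - 83, - 76,  -  69, - 68, - 60 , - 41, - 32/3,  -  9,6,  12, 53,75, 81, 82 , 94] 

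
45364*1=45364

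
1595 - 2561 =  - 966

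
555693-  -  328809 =884502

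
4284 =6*714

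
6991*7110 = 49706010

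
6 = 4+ 2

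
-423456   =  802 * ( - 528) 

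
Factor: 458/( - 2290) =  -1/5 = - 5^ (- 1) 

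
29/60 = 29/60 = 0.48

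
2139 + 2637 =4776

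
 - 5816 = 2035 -7851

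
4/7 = 4/7= 0.57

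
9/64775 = 9/64775 = 0.00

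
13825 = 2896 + 10929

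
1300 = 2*650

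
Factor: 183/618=61/206 = 2^( - 1)*61^1*103^( - 1 )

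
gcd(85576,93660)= 4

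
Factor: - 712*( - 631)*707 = 317635304 = 2^3*7^1*89^1*101^1*631^1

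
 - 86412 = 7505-93917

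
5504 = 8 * 688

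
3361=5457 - 2096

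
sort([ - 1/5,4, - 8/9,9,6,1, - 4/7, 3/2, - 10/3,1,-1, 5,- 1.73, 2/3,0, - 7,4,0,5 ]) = [-7, - 10/3, - 1.73 , - 1, - 8/9,- 4/7,-1/5, 0 , 0,2/3, 1, 1,3/2,4,4,5,  5, 6,9 ]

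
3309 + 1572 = 4881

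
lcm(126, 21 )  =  126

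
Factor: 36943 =36943^1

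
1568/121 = 12 + 116/121 =12.96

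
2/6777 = 2/6777 = 0.00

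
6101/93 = 6101/93 = 65.60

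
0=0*627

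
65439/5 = 13087 + 4/5 = 13087.80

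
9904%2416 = 240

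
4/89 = 4/89 = 0.04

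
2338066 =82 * 28513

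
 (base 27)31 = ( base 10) 82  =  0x52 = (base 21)3j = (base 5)312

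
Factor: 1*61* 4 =2^2 * 61^1  =  244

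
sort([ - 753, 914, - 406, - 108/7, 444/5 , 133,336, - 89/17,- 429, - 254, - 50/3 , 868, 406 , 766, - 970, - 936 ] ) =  [ - 970, - 936, -753, - 429, - 406,  -  254, - 50/3, - 108/7, - 89/17, 444/5, 133,336, 406,766,868, 914] 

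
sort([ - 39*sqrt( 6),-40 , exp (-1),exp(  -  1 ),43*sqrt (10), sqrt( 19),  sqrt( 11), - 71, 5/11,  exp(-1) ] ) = [  -  39*sqrt( 6), - 71,-40, exp( - 1 ), exp( - 1),exp( - 1 ), 5/11, sqrt(11), sqrt(19 ),43*sqrt( 10)]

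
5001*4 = 20004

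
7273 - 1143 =6130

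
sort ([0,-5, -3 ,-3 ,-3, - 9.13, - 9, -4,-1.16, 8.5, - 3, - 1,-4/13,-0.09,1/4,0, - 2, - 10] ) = [ - 10, - 9.13,  -  9, -5, -4, - 3, - 3 , - 3, - 3 , - 2, -1.16, -1, - 4/13, - 0.09, 0, 0, 1/4, 8.5]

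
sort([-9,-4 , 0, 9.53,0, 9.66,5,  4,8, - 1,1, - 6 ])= [ - 9, - 6, - 4, - 1,0, 0,1, 4,5, 8,9.53,  9.66] 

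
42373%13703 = 1264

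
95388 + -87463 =7925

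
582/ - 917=-1 + 335/917  =  -0.63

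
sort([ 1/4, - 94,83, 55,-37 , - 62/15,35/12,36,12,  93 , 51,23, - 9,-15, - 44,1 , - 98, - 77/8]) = [  -  98, - 94, - 44, - 37,-15, - 77/8,-9, -62/15,1/4,1,35/12, 12,23, 36, 51, 55,83,93]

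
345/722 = 345/722 = 0.48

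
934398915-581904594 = 352494321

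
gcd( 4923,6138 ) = 9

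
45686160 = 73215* 624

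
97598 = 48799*2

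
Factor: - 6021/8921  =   - 3^3* 11^(  -  1) * 223^1*811^(-1 ) 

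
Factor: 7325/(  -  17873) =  - 5^2*61^( - 1)=- 25/61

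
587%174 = 65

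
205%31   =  19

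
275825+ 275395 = 551220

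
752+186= 938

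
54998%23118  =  8762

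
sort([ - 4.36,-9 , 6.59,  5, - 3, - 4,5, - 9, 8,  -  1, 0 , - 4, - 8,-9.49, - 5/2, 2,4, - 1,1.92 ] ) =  [ - 9.49, - 9, - 9,  -  8 , - 4.36,  -  4,  -  4, - 3,- 5/2 , - 1,-1,  0, 1.92,2,4,  5, 5 , 6.59,8]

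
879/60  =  14 + 13/20  =  14.65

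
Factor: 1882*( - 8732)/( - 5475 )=2^3*3^(-1 )*5^(  -  2 )* 37^1*59^1*73^( - 1)*941^1 = 16433624/5475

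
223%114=109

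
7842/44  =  178 + 5/22 = 178.23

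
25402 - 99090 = -73688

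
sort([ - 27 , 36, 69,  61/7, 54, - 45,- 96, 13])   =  [-96, - 45, - 27,61/7,13, 36,54, 69]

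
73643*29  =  2135647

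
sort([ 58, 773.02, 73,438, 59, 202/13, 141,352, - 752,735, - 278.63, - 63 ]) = [ - 752, -278.63,-63,202/13,58, 59,73,141, 352, 438,735, 773.02] 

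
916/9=101+7/9= 101.78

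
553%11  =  3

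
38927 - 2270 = 36657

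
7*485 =3395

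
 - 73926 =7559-81485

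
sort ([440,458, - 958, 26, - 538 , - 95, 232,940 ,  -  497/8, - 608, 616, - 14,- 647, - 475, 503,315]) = [ - 958 , - 647, - 608 ,-538 , - 475,-95, - 497/8, - 14,26,232, 315, 440,458 , 503 , 616,940] 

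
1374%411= 141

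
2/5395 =2/5395 = 0.00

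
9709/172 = 9709/172 = 56.45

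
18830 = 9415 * 2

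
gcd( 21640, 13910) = 10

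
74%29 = 16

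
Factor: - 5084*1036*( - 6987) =36800696688= 2^4*3^1*7^1*17^1*31^1*37^1*41^1*137^1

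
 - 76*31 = -2356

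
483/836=483/836 = 0.58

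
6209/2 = 3104 +1/2 = 3104.50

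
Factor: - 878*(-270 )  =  2^2*3^3*5^1*439^1 = 237060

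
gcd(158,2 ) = 2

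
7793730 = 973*8010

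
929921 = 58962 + 870959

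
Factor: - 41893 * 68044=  -2^2 * 17011^1 * 41893^1 = - 2850567292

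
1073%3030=1073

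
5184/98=52 + 44/49 = 52.90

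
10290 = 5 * 2058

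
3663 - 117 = 3546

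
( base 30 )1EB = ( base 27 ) 1M8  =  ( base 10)1331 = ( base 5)20311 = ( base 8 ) 2463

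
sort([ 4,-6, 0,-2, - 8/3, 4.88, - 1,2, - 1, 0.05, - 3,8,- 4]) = [ - 6,-4,-3, - 8/3, - 2,-1 , - 1, 0, 0.05,2,4, 4.88, 8]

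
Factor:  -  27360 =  - 2^5*3^2 * 5^1*19^1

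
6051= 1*6051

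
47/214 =47/214 = 0.22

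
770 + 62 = 832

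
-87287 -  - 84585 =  - 2702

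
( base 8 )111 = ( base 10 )73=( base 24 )31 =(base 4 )1021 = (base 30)2D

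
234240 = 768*305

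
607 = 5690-5083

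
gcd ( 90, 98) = 2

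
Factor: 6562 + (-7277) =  - 5^1 * 11^1 * 13^1 = - 715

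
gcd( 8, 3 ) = 1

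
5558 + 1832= 7390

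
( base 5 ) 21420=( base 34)19N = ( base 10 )1485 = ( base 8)2715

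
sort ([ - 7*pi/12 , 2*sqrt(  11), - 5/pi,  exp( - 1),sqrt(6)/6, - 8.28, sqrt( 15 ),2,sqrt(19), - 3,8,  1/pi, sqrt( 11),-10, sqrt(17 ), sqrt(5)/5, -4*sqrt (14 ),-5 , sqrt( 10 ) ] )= [ - 4*sqrt( 14) , - 10,-8.28,-5,  -  3, - 7*pi/12, - 5/pi,1/pi,exp( - 1 ),sqrt( 6)/6,sqrt(5) /5, 2,sqrt (10 ), sqrt( 11 ),sqrt( 15),  sqrt( 17), sqrt(19),  2*sqrt( 11 ),8]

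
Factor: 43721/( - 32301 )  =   - 3^ ( - 2)* 37^( - 1 )*97^ ( - 1 ) * 43721^1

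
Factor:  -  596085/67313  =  -3^1 * 5^1 * 7^2*83^( - 1) = -735/83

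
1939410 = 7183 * 270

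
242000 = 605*400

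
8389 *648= 5436072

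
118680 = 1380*86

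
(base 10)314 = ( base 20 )fe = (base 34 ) 98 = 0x13A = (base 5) 2224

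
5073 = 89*57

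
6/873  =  2/291 = 0.01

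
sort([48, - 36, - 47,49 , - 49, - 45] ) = [ - 49, - 47, - 45,  -  36,48,49 ] 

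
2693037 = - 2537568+5230605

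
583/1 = 583=583.00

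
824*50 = 41200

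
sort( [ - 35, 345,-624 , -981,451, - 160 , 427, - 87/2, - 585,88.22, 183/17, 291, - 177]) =[ - 981,-624, - 585, - 177, - 160, - 87/2, - 35, 183/17, 88.22,291,345, 427 , 451]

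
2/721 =2/721 = 0.00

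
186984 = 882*212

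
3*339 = 1017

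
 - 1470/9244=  - 1 +3887/4622 =- 0.16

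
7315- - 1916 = 9231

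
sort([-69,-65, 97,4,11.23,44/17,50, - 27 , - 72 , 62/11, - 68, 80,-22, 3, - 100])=[- 100, - 72, - 69, - 68, - 65, - 27, - 22, 44/17,  3,4, 62/11, 11.23 , 50, 80, 97 ]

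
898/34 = 26+7/17 =26.41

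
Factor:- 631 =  - 631^1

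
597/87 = 199/29 = 6.86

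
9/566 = 9/566   =  0.02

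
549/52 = 549/52 = 10.56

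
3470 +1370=4840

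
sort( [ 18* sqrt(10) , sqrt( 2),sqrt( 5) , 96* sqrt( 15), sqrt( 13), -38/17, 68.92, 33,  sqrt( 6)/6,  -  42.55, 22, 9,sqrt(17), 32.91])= [ - 42.55,- 38/17, sqrt( 6)/6,sqrt( 2), sqrt( 5 ),sqrt( 13 ), sqrt(17),  9,22, 32.91, 33,  18*sqrt( 10),68.92,96*sqrt( 15) ] 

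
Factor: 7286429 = 7286429^1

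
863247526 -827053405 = 36194121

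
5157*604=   3114828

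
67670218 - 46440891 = 21229327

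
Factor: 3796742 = 2^1*1898371^1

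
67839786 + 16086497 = 83926283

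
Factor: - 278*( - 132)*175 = 2^3* 3^1*5^2*7^1*11^1*139^1 = 6421800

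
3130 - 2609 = 521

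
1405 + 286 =1691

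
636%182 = 90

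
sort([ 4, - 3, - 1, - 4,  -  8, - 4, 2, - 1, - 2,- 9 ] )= [  -  9, - 8, - 4, - 4, - 3, - 2, - 1,-1, 2, 4]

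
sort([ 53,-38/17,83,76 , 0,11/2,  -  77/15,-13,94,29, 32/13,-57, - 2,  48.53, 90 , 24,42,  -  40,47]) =[ -57, - 40,-13 ,-77/15, - 38/17,- 2, 0,32/13, 11/2,24, 29, 42,47 , 48.53,53, 76,83,90,94] 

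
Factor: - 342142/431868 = -2^( -1 )*3^(  -  1)*73^(  -  1 )*347^1=- 347/438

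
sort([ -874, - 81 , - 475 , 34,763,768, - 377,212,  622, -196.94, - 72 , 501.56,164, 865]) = [ - 874, - 475 , - 377,  -  196.94, -81, - 72, 34, 164, 212, 501.56,622, 763,768,  865]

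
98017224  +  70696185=168713409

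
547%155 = 82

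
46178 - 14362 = 31816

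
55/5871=55/5871 = 0.01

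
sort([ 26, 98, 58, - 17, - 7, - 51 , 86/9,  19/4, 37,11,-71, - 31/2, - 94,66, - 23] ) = [ - 94, - 71, - 51,  -  23, - 17, - 31/2, - 7,19/4,86/9,11, 26,37,58 , 66,98] 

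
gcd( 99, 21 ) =3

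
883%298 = 287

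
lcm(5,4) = 20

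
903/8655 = 301/2885 = 0.10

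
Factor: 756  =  2^2*3^3*7^1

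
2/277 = 2/277 = 0.01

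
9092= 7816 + 1276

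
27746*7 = 194222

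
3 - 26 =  - 23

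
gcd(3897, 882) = 9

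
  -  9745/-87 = 9745/87 = 112.01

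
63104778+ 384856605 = 447961383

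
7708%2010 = 1678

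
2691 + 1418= 4109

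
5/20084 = 5/20084 = 0.00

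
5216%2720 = 2496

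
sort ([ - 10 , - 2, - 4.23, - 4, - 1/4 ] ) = [ - 10,-4.23, - 4, - 2, - 1/4]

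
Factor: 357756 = 2^2*3^1*7^1 * 4259^1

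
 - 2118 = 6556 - 8674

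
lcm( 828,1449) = 5796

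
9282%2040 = 1122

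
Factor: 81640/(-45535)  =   - 2^3* 7^( - 1 )*13^1*157^1*1301^(- 1)  =  -  16328/9107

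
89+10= 99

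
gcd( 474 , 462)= 6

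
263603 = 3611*73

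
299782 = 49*6118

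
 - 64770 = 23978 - 88748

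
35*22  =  770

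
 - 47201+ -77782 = -124983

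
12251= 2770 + 9481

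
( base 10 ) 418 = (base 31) DF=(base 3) 120111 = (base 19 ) 130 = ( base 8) 642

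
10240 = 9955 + 285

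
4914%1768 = 1378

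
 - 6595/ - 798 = 6595/798 = 8.26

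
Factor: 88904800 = 2^5*5^2*19^1*5849^1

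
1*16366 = 16366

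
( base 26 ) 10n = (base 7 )2016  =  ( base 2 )1010111011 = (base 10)699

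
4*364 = 1456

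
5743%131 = 110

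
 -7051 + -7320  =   - 14371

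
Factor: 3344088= 2^3*3^1*11^1*53^1 * 239^1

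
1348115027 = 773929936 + 574185091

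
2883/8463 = 31/91 = 0.34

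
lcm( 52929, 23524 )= 211716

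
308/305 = 1 + 3/305 = 1.01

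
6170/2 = 3085 = 3085.00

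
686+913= 1599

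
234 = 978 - 744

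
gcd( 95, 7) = 1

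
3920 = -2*( - 1960)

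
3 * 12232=36696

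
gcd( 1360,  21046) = 34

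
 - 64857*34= - 2205138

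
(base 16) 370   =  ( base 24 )1cg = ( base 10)880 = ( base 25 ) 1a5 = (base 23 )1F6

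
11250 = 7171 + 4079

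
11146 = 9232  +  1914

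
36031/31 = 36031/31  =  1162.29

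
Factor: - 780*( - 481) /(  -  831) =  - 2^2*5^1*13^2*37^1*277^(- 1) =- 125060/277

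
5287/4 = 5287/4 = 1321.75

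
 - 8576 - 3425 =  - 12001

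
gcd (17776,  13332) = 4444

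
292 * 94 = 27448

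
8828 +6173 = 15001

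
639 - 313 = 326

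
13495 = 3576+9919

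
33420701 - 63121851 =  -29701150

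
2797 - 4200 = - 1403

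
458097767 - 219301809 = 238795958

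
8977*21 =188517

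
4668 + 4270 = 8938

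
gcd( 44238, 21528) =6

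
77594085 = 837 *92705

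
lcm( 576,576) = 576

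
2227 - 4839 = - 2612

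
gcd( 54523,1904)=7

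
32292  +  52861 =85153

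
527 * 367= 193409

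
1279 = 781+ 498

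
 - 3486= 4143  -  7629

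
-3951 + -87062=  - 91013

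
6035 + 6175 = 12210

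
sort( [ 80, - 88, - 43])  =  [- 88, - 43, 80 ]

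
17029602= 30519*558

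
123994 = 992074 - 868080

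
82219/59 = 1393 + 32/59 = 1393.54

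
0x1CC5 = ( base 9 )11083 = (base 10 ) 7365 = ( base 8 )16305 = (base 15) 22B0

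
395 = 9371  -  8976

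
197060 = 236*835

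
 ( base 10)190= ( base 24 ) 7m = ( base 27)71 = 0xbe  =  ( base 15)ca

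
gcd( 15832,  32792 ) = 8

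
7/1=7  =  7.00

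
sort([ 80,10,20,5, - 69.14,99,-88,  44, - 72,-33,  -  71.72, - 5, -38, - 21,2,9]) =[ - 88, - 72,-71.72, - 69.14, - 38  , - 33,- 21 , - 5 , 2,5,9, 10,  20,44,80,99 ] 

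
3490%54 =34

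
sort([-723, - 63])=[ - 723, - 63 ]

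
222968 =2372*94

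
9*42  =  378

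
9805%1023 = 598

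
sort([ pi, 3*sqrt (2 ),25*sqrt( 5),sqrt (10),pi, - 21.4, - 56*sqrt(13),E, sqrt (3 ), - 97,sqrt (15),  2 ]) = [ - 56 * sqrt(13), - 97, -21.4, sqrt(3 ),2,E,pi,pi,  sqrt(10),sqrt( 15),3*sqrt(2),25* sqrt( 5 ) ]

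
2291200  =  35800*64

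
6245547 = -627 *( - 9961 ) 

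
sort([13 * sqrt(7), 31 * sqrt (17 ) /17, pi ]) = [pi, 31*sqrt ( 17)/17, 13*sqrt( 7)]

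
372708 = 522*714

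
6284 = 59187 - 52903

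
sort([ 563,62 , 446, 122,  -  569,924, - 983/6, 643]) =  [ - 569, - 983/6,62,122, 446, 563, 643,924 ] 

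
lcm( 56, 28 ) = 56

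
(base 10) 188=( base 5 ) 1223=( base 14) d6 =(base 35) 5D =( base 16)bc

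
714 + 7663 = 8377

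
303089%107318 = 88453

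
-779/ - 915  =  779/915 =0.85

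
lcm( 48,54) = 432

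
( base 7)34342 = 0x2230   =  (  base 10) 8752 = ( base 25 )e02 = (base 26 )COG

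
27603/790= 27603/790 = 34.94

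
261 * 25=6525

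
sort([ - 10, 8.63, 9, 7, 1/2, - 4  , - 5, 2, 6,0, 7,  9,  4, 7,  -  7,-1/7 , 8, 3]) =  [ - 10, - 7 , - 5, - 4,-1/7, 0,1/2,2,3, 4, 6, 7  ,  7,7, 8, 8.63,9,9]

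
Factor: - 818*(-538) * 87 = 2^2*3^1*29^1*269^1 * 409^1 =38287308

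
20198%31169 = 20198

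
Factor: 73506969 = 3^2 * 89^1*163^1*563^1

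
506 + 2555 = 3061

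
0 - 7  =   - 7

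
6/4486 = 3/2243 = 0.00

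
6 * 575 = 3450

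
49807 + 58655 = 108462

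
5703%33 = 27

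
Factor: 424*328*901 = 2^6*17^1  *41^1 *53^2 = 125303872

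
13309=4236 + 9073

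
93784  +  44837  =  138621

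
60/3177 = 20/1059  =  0.02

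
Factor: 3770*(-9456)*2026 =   -  72225117120 = - 2^6*3^1*5^1*13^1*29^1*197^1*1013^1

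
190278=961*198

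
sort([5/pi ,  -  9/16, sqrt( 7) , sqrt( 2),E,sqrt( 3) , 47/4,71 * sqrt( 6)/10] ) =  [  -  9/16, sqrt( 2 ),5/pi,  sqrt ( 3 ),sqrt(7),E, 47/4,71 * sqrt( 6)/10] 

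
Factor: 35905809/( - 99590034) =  - 11968603/33196678= - 2^( - 1) * 11968603^1  *16598339^( - 1)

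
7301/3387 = 2 + 527/3387=2.16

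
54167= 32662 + 21505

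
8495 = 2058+6437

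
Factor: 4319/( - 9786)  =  -2^( - 1 )*3^(-1)*233^( - 1)*617^1 = - 617/1398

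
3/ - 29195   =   - 3/29195 = - 0.00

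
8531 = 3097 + 5434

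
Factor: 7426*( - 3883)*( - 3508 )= 101153734264 = 2^3*11^1 * 47^1*79^1*353^1*877^1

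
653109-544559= 108550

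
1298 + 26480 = 27778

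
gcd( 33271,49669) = 1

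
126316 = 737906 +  - 611590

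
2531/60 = 2531/60=42.18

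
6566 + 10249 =16815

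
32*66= 2112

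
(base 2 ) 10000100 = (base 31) 48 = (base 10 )132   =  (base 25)57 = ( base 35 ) 3r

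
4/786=2/393 = 0.01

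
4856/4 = 1214 = 1214.00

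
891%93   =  54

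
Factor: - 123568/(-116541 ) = 2^4*3^( - 2)*23^( - 1) * 563^( - 1)*7723^1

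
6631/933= 7 + 100/933 = 7.11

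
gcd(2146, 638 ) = 58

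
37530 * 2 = 75060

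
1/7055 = 1/7055= 0.00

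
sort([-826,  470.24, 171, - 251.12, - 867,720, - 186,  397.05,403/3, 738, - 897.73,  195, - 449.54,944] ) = [ - 897.73, - 867,-826, -449.54, -251.12,-186, 403/3,  171,195 , 397.05, 470.24, 720, 738, 944]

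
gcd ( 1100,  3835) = 5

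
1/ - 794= - 1/794 = -0.00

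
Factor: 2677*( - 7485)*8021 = -160719544245 = -3^1  *5^1*13^1*499^1*617^1*2677^1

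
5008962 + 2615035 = 7623997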